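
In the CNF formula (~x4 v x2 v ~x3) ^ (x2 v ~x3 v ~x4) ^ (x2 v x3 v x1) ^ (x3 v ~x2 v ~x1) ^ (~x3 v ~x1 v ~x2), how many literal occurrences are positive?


Scan each clause for unnegated literals.
Clause 1: 1 positive; Clause 2: 1 positive; Clause 3: 3 positive; Clause 4: 1 positive; Clause 5: 0 positive.
Total positive literal occurrences = 6.

6


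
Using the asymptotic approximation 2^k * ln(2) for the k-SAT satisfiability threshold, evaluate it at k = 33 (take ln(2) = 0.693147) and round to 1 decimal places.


Using the asymptotic formula: threshold ~ 2^k * ln(2).
2^33 = 8589934592.
8589934592 * 0.693147 = 5954087392.6.

5954087392.6


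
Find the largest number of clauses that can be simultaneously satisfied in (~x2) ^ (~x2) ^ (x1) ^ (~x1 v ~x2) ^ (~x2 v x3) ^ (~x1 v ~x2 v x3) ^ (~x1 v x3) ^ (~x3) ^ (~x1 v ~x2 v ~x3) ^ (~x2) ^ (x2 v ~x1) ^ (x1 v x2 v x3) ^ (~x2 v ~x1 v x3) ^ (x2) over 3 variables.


Enumerate all 8 truth assignments.
For each, count how many of the 14 clauses are satisfied.
The formula is not fully satisfiable, so the maximum is below 14.
Maximum simultaneously satisfiable clauses = 11.

11


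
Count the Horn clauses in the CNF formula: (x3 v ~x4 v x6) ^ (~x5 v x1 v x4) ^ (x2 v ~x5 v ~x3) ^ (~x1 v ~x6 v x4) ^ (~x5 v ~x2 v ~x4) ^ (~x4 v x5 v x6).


A Horn clause has at most one positive literal.
Clause 1: 2 positive lit(s) -> not Horn
Clause 2: 2 positive lit(s) -> not Horn
Clause 3: 1 positive lit(s) -> Horn
Clause 4: 1 positive lit(s) -> Horn
Clause 5: 0 positive lit(s) -> Horn
Clause 6: 2 positive lit(s) -> not Horn
Total Horn clauses = 3.

3


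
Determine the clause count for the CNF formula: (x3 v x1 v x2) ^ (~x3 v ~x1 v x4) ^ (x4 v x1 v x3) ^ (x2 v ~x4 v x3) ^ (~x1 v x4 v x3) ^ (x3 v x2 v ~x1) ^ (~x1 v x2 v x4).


Each group enclosed in parentheses joined by ^ is one clause.
Counting the conjuncts: 7 clauses.

7


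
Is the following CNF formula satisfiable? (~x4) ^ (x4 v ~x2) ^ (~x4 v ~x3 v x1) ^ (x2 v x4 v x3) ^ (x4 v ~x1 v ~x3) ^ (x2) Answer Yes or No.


Check all 16 possible truth assignments.
Number of satisfying assignments found: 0.
The formula is unsatisfiable.

No


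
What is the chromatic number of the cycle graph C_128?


A cycle on an even number of vertices is bipartite: alternate two colors around the cycle.
Since 128 is even, two colors suffice, and at least two are needed because the graph has edges.
Chromatic number = 2.

2


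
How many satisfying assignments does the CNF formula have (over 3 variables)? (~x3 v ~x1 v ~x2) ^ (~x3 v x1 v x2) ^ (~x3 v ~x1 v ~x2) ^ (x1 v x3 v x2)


Enumerate all 8 truth assignments over 3 variables.
Test each against every clause.
Satisfying assignments found: 5.

5


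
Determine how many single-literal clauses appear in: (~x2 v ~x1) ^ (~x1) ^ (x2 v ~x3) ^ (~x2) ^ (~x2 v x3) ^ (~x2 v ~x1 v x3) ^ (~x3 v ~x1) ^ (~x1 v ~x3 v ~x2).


A unit clause contains exactly one literal.
Unit clauses found: (~x1), (~x2).
Count = 2.

2


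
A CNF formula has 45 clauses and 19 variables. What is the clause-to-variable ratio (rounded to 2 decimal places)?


Clause-to-variable ratio = clauses / variables.
45 / 19 = 2.37.

2.37


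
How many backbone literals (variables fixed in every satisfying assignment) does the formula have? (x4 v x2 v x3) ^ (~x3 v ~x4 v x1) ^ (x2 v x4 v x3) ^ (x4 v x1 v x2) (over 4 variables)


Find all satisfying assignments: 11 model(s).
Check which variables have the same value in every model.
No variable is fixed across all models.
Backbone size = 0.

0


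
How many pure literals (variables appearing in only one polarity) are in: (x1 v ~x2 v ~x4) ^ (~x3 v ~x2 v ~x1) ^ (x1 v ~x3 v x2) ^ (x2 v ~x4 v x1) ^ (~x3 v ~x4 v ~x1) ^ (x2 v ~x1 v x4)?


A pure literal appears in only one polarity across all clauses.
Pure literals: x3 (negative only).
Count = 1.

1


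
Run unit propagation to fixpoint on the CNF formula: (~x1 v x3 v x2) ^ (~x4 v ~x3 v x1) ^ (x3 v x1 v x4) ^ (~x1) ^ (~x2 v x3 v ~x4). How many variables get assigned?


Unit propagation repeatedly assigns the literal in any unit clause, then simplifies.
Assignments in order: x1 = F.
No further unit clauses remain.
Total variables assigned = 1.

1


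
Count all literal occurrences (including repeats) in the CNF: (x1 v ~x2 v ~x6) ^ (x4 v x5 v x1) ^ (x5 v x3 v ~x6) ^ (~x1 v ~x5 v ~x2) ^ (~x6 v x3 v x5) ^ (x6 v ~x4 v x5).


Clause lengths: 3, 3, 3, 3, 3, 3.
Sum = 3 + 3 + 3 + 3 + 3 + 3 = 18.

18


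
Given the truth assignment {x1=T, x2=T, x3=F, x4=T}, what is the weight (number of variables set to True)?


The weight is the number of variables assigned True.
True variables: x1, x2, x4.
Weight = 3.

3


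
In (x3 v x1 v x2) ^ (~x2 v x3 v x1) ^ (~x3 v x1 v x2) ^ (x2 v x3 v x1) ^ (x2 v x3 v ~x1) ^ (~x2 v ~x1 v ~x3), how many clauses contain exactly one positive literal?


A definite clause has exactly one positive literal.
Clause 1: 3 positive -> not definite
Clause 2: 2 positive -> not definite
Clause 3: 2 positive -> not definite
Clause 4: 3 positive -> not definite
Clause 5: 2 positive -> not definite
Clause 6: 0 positive -> not definite
Definite clause count = 0.

0


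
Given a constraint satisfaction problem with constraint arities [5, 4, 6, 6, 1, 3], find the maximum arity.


The arities are: 5, 4, 6, 6, 1, 3.
Scan for the maximum value.
Maximum arity = 6.

6


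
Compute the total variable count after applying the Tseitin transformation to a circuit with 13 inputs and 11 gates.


The Tseitin transformation introduces one auxiliary variable per gate.
Total variables = inputs + gates = 13 + 11 = 24.

24


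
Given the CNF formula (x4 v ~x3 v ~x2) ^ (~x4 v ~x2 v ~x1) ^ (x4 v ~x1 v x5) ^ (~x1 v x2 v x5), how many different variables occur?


Identify each distinct variable in the formula.
Variables found: x1, x2, x3, x4, x5.
Total distinct variables = 5.

5


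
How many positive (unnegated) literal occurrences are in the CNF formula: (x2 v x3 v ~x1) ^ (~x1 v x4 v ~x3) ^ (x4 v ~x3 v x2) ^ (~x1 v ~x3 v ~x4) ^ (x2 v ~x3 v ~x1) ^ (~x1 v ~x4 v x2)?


Scan each clause for unnegated literals.
Clause 1: 2 positive; Clause 2: 1 positive; Clause 3: 2 positive; Clause 4: 0 positive; Clause 5: 1 positive; Clause 6: 1 positive.
Total positive literal occurrences = 7.

7


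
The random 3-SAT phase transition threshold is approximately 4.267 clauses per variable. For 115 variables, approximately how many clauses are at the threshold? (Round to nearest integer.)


The 3-SAT phase transition occurs at approximately 4.267 clauses per variable.
m = 4.267 * 115 = 490.705.
Rounded to nearest integer: 491.

491


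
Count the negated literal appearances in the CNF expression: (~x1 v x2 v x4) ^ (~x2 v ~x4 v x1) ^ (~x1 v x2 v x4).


Scan each clause for negated literals.
Clause 1: 1 negative; Clause 2: 2 negative; Clause 3: 1 negative.
Total negative literal occurrences = 4.

4


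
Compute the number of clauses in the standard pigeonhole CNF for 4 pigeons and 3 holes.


The PHP encoding has two parts:
1) At-least-one-hole clauses: 4 (one per pigeon, each with 3 literals).
2) At-most-one-pigeon-per-hole clauses: 3 holes * C(4,2) = 3 * 6 = 18.
Total clauses = 4 + 18 = 22.

22


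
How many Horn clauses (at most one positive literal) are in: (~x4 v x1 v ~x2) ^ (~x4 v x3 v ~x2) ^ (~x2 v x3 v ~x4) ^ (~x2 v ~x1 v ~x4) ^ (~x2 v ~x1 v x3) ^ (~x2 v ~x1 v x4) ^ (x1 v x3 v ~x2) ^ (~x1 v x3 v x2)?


A Horn clause has at most one positive literal.
Clause 1: 1 positive lit(s) -> Horn
Clause 2: 1 positive lit(s) -> Horn
Clause 3: 1 positive lit(s) -> Horn
Clause 4: 0 positive lit(s) -> Horn
Clause 5: 1 positive lit(s) -> Horn
Clause 6: 1 positive lit(s) -> Horn
Clause 7: 2 positive lit(s) -> not Horn
Clause 8: 2 positive lit(s) -> not Horn
Total Horn clauses = 6.

6


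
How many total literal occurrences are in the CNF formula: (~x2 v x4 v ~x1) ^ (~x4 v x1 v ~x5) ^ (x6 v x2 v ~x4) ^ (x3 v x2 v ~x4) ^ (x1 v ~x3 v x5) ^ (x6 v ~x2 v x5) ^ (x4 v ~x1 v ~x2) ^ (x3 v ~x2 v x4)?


Clause lengths: 3, 3, 3, 3, 3, 3, 3, 3.
Sum = 3 + 3 + 3 + 3 + 3 + 3 + 3 + 3 = 24.

24


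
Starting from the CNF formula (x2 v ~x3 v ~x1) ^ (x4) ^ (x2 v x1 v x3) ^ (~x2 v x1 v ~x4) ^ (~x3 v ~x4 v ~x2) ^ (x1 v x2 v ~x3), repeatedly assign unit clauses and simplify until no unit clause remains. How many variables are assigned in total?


Unit propagation repeatedly assigns the literal in any unit clause, then simplifies.
Assignments in order: x4 = T.
No further unit clauses remain.
Total variables assigned = 1.

1


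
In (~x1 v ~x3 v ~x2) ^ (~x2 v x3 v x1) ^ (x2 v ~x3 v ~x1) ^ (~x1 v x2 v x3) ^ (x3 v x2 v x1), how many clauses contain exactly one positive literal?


A definite clause has exactly one positive literal.
Clause 1: 0 positive -> not definite
Clause 2: 2 positive -> not definite
Clause 3: 1 positive -> definite
Clause 4: 2 positive -> not definite
Clause 5: 3 positive -> not definite
Definite clause count = 1.

1


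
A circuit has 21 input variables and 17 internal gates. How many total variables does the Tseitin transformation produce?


The Tseitin transformation introduces one auxiliary variable per gate.
Total variables = inputs + gates = 21 + 17 = 38.

38


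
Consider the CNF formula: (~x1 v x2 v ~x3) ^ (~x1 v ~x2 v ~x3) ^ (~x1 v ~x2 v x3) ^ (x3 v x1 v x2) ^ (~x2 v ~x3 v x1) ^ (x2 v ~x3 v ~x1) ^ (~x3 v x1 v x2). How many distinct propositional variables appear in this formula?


Identify each distinct variable in the formula.
Variables found: x1, x2, x3.
Total distinct variables = 3.

3


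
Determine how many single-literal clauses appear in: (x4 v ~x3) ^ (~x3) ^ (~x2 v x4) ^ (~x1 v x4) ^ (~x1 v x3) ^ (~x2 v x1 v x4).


A unit clause contains exactly one literal.
Unit clauses found: (~x3).
Count = 1.

1


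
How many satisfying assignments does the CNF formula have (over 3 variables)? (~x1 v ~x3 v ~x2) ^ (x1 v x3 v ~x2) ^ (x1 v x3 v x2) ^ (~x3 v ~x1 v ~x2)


Enumerate all 8 truth assignments over 3 variables.
Test each against every clause.
Satisfying assignments found: 5.

5


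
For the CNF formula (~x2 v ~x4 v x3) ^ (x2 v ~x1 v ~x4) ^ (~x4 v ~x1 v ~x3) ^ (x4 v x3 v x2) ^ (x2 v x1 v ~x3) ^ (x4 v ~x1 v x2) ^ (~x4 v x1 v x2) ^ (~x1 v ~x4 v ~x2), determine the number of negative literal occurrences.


Scan each clause for negated literals.
Clause 1: 2 negative; Clause 2: 2 negative; Clause 3: 3 negative; Clause 4: 0 negative; Clause 5: 1 negative; Clause 6: 1 negative; Clause 7: 1 negative; Clause 8: 3 negative.
Total negative literal occurrences = 13.

13


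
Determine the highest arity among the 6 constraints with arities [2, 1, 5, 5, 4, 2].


The arities are: 2, 1, 5, 5, 4, 2.
Scan for the maximum value.
Maximum arity = 5.

5


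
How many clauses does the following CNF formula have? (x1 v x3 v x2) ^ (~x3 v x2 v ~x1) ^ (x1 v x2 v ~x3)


Each group enclosed in parentheses joined by ^ is one clause.
Counting the conjuncts: 3 clauses.

3


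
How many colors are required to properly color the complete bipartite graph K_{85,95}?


K_{85,95} is bipartite by definition: the two parts are independent sets, with every edge crossing between them.
Color all vertices in one part with color 1 and all vertices in the other part with color 2.
Since the graph has at least one edge, one color does not suffice.
Chromatic number = 2.

2


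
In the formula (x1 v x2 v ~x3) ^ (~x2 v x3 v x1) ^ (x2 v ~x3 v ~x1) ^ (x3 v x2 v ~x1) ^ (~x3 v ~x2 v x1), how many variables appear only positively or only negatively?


A pure literal appears in only one polarity across all clauses.
No pure literals found.
Count = 0.

0


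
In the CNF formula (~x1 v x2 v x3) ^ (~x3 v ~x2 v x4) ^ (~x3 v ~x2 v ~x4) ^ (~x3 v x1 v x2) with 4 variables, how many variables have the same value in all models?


Find all satisfying assignments: 8 model(s).
Check which variables have the same value in every model.
No variable is fixed across all models.
Backbone size = 0.

0


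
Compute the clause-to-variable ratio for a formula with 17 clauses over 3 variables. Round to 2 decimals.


Clause-to-variable ratio = clauses / variables.
17 / 3 = 5.67.

5.67


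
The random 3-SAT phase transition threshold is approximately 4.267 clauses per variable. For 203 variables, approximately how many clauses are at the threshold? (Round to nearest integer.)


The 3-SAT phase transition occurs at approximately 4.267 clauses per variable.
m = 4.267 * 203 = 866.201.
Rounded to nearest integer: 866.

866


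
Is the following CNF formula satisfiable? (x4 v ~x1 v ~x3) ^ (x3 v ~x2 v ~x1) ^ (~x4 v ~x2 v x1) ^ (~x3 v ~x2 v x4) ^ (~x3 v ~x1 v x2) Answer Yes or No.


Check all 16 possible truth assignments.
Number of satisfying assignments found: 8.
The formula is satisfiable.

Yes


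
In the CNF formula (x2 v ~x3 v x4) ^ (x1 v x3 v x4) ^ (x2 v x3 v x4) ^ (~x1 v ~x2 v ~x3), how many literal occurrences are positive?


Scan each clause for unnegated literals.
Clause 1: 2 positive; Clause 2: 3 positive; Clause 3: 3 positive; Clause 4: 0 positive.
Total positive literal occurrences = 8.

8


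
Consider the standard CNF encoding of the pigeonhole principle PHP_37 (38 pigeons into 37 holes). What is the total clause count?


The PHP encoding has two parts:
1) At-least-one-hole clauses: 38 (one per pigeon, each with 37 literals).
2) At-most-one-pigeon-per-hole clauses: 37 holes * C(38,2) = 37 * 703 = 26011.
Total clauses = 38 + 26011 = 26049.

26049


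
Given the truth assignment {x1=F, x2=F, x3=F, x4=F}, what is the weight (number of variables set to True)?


The weight is the number of variables assigned True.
True variables: none.
Weight = 0.

0


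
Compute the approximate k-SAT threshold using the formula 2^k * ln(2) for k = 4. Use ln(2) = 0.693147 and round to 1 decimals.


Using the asymptotic formula: threshold ~ 2^k * ln(2).
2^4 = 16.
16 * 0.693147 = 11.1.

11.1


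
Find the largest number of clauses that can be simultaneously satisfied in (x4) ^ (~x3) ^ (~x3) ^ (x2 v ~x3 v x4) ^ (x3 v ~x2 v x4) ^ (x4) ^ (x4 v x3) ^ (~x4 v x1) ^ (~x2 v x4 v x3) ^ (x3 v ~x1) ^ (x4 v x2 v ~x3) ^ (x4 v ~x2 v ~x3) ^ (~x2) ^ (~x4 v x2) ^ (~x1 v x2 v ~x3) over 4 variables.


Enumerate all 16 truth assignments.
For each, count how many of the 15 clauses are satisfied.
The formula is not fully satisfiable, so the maximum is below 15.
Maximum simultaneously satisfiable clauses = 13.

13


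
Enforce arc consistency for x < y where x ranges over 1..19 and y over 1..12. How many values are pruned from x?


For the constraint x < y, x needs a supporting value in y's domain.
x can be at most 11 (one less than y's maximum).
Valid x values from domain: 11 out of 19.
Pruned = 19 - 11 = 8.

8


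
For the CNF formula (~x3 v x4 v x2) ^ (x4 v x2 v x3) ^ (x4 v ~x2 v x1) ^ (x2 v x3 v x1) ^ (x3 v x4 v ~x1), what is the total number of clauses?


Each group enclosed in parentheses joined by ^ is one clause.
Counting the conjuncts: 5 clauses.

5


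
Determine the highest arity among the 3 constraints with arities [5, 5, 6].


The arities are: 5, 5, 6.
Scan for the maximum value.
Maximum arity = 6.

6


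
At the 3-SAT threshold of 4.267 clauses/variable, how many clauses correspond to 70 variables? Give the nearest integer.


The 3-SAT phase transition occurs at approximately 4.267 clauses per variable.
m = 4.267 * 70 = 298.69.
Rounded to nearest integer: 299.

299


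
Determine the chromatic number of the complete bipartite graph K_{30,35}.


K_{30,35} is bipartite by definition: the two parts are independent sets, with every edge crossing between them.
Color all vertices in one part with color 1 and all vertices in the other part with color 2.
Since the graph has at least one edge, one color does not suffice.
Chromatic number = 2.

2


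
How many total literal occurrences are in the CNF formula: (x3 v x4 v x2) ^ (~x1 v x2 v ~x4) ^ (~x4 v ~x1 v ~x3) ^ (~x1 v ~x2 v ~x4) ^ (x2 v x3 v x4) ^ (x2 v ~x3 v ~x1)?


Clause lengths: 3, 3, 3, 3, 3, 3.
Sum = 3 + 3 + 3 + 3 + 3 + 3 = 18.

18


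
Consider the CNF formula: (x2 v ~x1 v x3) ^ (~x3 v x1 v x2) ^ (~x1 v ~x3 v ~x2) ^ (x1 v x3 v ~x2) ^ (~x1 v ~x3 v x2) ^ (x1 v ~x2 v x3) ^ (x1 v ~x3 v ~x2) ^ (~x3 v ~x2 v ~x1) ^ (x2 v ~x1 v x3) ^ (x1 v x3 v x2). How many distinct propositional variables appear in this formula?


Identify each distinct variable in the formula.
Variables found: x1, x2, x3.
Total distinct variables = 3.

3


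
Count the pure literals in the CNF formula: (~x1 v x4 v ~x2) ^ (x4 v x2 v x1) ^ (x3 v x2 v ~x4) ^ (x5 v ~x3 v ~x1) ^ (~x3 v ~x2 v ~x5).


A pure literal appears in only one polarity across all clauses.
No pure literals found.
Count = 0.

0


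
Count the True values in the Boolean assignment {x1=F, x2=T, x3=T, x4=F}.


The weight is the number of variables assigned True.
True variables: x2, x3.
Weight = 2.

2


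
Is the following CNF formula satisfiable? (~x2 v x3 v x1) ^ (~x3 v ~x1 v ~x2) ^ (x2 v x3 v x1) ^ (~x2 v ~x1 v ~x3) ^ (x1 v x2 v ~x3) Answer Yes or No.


Check all 8 possible truth assignments.
Number of satisfying assignments found: 4.
The formula is satisfiable.

Yes


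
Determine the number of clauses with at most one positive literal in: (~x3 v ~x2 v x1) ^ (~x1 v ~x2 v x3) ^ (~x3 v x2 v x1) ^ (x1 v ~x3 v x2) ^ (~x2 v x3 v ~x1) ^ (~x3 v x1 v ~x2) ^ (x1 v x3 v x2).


A Horn clause has at most one positive literal.
Clause 1: 1 positive lit(s) -> Horn
Clause 2: 1 positive lit(s) -> Horn
Clause 3: 2 positive lit(s) -> not Horn
Clause 4: 2 positive lit(s) -> not Horn
Clause 5: 1 positive lit(s) -> Horn
Clause 6: 1 positive lit(s) -> Horn
Clause 7: 3 positive lit(s) -> not Horn
Total Horn clauses = 4.

4


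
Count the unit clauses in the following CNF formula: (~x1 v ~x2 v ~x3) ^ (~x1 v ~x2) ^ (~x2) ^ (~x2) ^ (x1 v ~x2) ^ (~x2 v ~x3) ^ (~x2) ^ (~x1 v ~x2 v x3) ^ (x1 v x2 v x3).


A unit clause contains exactly one literal.
Unit clauses found: (~x2), (~x2), (~x2).
Count = 3.

3


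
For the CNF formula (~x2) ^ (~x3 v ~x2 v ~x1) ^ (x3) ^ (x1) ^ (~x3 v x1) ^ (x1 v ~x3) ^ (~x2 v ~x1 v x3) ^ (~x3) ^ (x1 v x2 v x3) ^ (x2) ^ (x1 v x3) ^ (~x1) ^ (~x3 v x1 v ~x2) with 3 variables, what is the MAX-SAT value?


Enumerate all 8 truth assignments.
For each, count how many of the 13 clauses are satisfied.
The formula is not fully satisfiable, so the maximum is below 13.
Maximum simultaneously satisfiable clauses = 10.

10


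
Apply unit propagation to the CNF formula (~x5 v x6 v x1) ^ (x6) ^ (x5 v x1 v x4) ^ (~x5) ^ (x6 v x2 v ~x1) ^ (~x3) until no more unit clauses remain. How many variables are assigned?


Unit propagation repeatedly assigns the literal in any unit clause, then simplifies.
Assignments in order: x6 = T, x5 = F, x3 = F.
No further unit clauses remain.
Total variables assigned = 3.

3


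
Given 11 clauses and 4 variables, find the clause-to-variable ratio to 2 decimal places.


Clause-to-variable ratio = clauses / variables.
11 / 4 = 2.75.

2.75


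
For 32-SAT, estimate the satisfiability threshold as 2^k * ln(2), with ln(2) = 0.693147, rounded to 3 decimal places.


Using the asymptotic formula: threshold ~ 2^k * ln(2).
2^32 = 4294967296.
4294967296 * 0.693147 = 2977043696.321.

2977043696.321


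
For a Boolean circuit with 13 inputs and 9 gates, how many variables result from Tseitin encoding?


The Tseitin transformation introduces one auxiliary variable per gate.
Total variables = inputs + gates = 13 + 9 = 22.

22


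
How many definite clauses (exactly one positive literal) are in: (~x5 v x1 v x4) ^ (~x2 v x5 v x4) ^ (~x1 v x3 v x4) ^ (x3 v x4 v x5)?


A definite clause has exactly one positive literal.
Clause 1: 2 positive -> not definite
Clause 2: 2 positive -> not definite
Clause 3: 2 positive -> not definite
Clause 4: 3 positive -> not definite
Definite clause count = 0.

0


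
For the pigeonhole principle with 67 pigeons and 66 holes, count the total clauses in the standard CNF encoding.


The PHP encoding has two parts:
1) At-least-one-hole clauses: 67 (one per pigeon, each with 66 literals).
2) At-most-one-pigeon-per-hole clauses: 66 holes * C(67,2) = 66 * 2211 = 145926.
Total clauses = 67 + 145926 = 145993.

145993


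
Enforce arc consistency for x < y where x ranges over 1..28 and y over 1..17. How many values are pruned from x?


For the constraint x < y, x needs a supporting value in y's domain.
x can be at most 16 (one less than y's maximum).
Valid x values from domain: 16 out of 28.
Pruned = 28 - 16 = 12.

12


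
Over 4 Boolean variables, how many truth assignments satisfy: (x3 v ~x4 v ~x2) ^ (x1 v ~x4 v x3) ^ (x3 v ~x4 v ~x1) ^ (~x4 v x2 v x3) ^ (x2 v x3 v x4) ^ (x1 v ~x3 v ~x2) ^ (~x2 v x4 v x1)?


Enumerate all 16 truth assignments over 4 variables.
Test each against every clause.
Satisfying assignments found: 7.

7


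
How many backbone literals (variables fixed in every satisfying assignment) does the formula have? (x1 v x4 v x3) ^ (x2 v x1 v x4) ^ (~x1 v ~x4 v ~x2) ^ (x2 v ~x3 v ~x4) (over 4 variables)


Find all satisfying assignments: 9 model(s).
Check which variables have the same value in every model.
No variable is fixed across all models.
Backbone size = 0.

0


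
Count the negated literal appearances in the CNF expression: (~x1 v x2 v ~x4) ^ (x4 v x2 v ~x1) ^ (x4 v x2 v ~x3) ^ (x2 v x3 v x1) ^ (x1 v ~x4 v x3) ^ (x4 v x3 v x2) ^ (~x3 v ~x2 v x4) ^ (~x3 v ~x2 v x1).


Scan each clause for negated literals.
Clause 1: 2 negative; Clause 2: 1 negative; Clause 3: 1 negative; Clause 4: 0 negative; Clause 5: 1 negative; Clause 6: 0 negative; Clause 7: 2 negative; Clause 8: 2 negative.
Total negative literal occurrences = 9.

9


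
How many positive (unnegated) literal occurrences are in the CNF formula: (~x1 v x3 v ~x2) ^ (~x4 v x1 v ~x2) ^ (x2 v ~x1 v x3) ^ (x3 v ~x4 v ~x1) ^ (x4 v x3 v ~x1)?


Scan each clause for unnegated literals.
Clause 1: 1 positive; Clause 2: 1 positive; Clause 3: 2 positive; Clause 4: 1 positive; Clause 5: 2 positive.
Total positive literal occurrences = 7.

7


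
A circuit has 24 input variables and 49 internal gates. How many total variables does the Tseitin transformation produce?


The Tseitin transformation introduces one auxiliary variable per gate.
Total variables = inputs + gates = 24 + 49 = 73.

73


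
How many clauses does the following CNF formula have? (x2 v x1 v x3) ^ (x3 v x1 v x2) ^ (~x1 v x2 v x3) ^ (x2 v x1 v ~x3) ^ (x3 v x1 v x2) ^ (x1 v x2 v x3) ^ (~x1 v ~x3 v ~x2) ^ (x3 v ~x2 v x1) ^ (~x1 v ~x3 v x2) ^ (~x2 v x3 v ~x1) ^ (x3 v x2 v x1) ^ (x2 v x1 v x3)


Each group enclosed in parentheses joined by ^ is one clause.
Counting the conjuncts: 12 clauses.

12


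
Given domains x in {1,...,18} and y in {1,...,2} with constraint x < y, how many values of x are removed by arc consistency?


For the constraint x < y, x needs a supporting value in y's domain.
x can be at most 1 (one less than y's maximum).
Valid x values from domain: 1 out of 18.
Pruned = 18 - 1 = 17.

17


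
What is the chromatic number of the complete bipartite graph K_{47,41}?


K_{47,41} is bipartite by definition: the two parts are independent sets, with every edge crossing between them.
Color all vertices in one part with color 1 and all vertices in the other part with color 2.
Since the graph has at least one edge, one color does not suffice.
Chromatic number = 2.

2


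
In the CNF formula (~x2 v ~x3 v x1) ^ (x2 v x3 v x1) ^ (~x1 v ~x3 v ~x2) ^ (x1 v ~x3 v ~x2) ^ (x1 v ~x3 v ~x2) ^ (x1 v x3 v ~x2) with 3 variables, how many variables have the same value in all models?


Find all satisfying assignments: 4 model(s).
Check which variables have the same value in every model.
No variable is fixed across all models.
Backbone size = 0.

0


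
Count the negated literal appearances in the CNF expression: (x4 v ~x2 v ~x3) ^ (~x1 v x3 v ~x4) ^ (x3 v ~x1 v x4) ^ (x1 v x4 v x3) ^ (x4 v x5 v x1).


Scan each clause for negated literals.
Clause 1: 2 negative; Clause 2: 2 negative; Clause 3: 1 negative; Clause 4: 0 negative; Clause 5: 0 negative.
Total negative literal occurrences = 5.

5


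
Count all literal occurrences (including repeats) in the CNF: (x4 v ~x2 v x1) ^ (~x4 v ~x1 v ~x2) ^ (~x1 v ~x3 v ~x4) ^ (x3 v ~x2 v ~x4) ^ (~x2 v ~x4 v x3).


Clause lengths: 3, 3, 3, 3, 3.
Sum = 3 + 3 + 3 + 3 + 3 = 15.

15


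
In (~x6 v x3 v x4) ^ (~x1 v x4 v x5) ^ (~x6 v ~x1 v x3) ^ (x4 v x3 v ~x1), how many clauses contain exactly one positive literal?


A definite clause has exactly one positive literal.
Clause 1: 2 positive -> not definite
Clause 2: 2 positive -> not definite
Clause 3: 1 positive -> definite
Clause 4: 2 positive -> not definite
Definite clause count = 1.

1


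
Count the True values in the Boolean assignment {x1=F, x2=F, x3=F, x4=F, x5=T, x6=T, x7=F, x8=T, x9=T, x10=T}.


The weight is the number of variables assigned True.
True variables: x5, x6, x8, x9, x10.
Weight = 5.

5


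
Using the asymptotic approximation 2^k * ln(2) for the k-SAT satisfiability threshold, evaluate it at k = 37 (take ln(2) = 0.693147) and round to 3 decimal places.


Using the asymptotic formula: threshold ~ 2^k * ln(2).
2^37 = 137438953472.
137438953472 * 0.693147 = 95265398282.256.

95265398282.256


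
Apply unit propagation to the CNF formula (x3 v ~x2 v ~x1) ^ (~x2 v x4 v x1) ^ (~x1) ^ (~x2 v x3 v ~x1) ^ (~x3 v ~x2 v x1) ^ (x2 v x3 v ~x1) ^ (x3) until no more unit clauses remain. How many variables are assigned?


Unit propagation repeatedly assigns the literal in any unit clause, then simplifies.
Assignments in order: x1 = F, x3 = T, x2 = F.
No further unit clauses remain.
Total variables assigned = 3.

3


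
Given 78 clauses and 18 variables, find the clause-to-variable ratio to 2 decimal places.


Clause-to-variable ratio = clauses / variables.
78 / 18 = 4.33.

4.33


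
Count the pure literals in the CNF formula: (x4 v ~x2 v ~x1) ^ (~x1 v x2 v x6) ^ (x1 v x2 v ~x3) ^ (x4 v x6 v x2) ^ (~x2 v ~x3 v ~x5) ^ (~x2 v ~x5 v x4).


A pure literal appears in only one polarity across all clauses.
Pure literals: x3 (negative only), x4 (positive only), x5 (negative only), x6 (positive only).
Count = 4.

4


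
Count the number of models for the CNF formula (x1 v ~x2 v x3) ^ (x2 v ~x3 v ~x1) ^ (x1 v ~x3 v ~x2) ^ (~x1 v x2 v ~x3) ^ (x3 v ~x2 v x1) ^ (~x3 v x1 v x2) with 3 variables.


Enumerate all 8 truth assignments over 3 variables.
Test each against every clause.
Satisfying assignments found: 4.

4


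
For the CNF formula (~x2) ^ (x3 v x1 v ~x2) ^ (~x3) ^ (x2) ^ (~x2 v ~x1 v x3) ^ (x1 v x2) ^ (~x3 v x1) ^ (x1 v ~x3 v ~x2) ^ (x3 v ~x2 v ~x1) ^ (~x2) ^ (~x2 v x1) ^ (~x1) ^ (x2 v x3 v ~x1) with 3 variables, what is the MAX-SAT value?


Enumerate all 8 truth assignments.
For each, count how many of the 13 clauses are satisfied.
The formula is not fully satisfiable, so the maximum is below 13.
Maximum simultaneously satisfiable clauses = 11.

11


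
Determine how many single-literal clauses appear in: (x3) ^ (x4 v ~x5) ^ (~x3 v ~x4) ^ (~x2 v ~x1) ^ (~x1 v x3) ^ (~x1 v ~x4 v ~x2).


A unit clause contains exactly one literal.
Unit clauses found: (x3).
Count = 1.

1


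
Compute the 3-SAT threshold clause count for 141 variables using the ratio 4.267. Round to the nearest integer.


The 3-SAT phase transition occurs at approximately 4.267 clauses per variable.
m = 4.267 * 141 = 601.647.
Rounded to nearest integer: 602.

602


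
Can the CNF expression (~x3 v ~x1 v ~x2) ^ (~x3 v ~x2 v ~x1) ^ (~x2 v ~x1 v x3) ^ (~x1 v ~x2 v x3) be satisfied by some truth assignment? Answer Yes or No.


Check all 8 possible truth assignments.
Number of satisfying assignments found: 6.
The formula is satisfiable.

Yes


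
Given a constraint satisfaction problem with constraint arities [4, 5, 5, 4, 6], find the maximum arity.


The arities are: 4, 5, 5, 4, 6.
Scan for the maximum value.
Maximum arity = 6.

6


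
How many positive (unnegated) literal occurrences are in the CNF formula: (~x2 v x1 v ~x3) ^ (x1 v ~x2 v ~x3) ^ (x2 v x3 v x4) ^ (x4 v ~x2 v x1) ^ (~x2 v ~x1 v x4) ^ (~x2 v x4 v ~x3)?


Scan each clause for unnegated literals.
Clause 1: 1 positive; Clause 2: 1 positive; Clause 3: 3 positive; Clause 4: 2 positive; Clause 5: 1 positive; Clause 6: 1 positive.
Total positive literal occurrences = 9.

9


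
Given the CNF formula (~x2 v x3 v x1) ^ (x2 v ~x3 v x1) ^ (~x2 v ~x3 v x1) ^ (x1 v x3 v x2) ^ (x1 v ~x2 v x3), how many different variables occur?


Identify each distinct variable in the formula.
Variables found: x1, x2, x3.
Total distinct variables = 3.

3


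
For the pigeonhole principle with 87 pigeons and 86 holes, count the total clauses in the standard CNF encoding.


The PHP encoding has two parts:
1) At-least-one-hole clauses: 87 (one per pigeon, each with 86 literals).
2) At-most-one-pigeon-per-hole clauses: 86 holes * C(87,2) = 86 * 3741 = 321726.
Total clauses = 87 + 321726 = 321813.

321813


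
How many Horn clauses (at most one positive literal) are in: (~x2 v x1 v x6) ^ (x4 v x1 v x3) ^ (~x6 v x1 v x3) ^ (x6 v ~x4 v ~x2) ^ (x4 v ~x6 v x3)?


A Horn clause has at most one positive literal.
Clause 1: 2 positive lit(s) -> not Horn
Clause 2: 3 positive lit(s) -> not Horn
Clause 3: 2 positive lit(s) -> not Horn
Clause 4: 1 positive lit(s) -> Horn
Clause 5: 2 positive lit(s) -> not Horn
Total Horn clauses = 1.

1


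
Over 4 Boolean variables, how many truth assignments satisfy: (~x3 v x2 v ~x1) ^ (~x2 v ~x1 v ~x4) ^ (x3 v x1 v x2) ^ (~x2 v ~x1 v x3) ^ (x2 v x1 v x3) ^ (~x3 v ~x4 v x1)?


Enumerate all 16 truth assignments over 4 variables.
Test each against every clause.
Satisfying assignments found: 7.

7


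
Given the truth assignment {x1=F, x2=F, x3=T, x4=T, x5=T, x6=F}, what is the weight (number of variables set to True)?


The weight is the number of variables assigned True.
True variables: x3, x4, x5.
Weight = 3.

3


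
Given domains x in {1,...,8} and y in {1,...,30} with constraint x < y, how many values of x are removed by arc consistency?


For the constraint x < y, x needs a supporting value in y's domain.
x can be at most 29 (one less than y's maximum).
Valid x values from domain: 8 out of 8.
Pruned = 8 - 8 = 0.

0


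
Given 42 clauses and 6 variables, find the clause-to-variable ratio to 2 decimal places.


Clause-to-variable ratio = clauses / variables.
42 / 6 = 7.0.

7.0


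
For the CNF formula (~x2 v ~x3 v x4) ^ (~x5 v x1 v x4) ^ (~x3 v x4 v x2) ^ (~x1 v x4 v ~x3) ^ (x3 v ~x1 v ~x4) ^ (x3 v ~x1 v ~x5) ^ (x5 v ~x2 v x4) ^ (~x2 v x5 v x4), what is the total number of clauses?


Each group enclosed in parentheses joined by ^ is one clause.
Counting the conjuncts: 8 clauses.

8


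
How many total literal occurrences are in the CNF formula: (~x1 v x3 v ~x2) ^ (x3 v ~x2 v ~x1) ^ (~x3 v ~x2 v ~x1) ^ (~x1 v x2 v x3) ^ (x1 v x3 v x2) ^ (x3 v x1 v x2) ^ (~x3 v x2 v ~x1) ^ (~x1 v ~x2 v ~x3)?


Clause lengths: 3, 3, 3, 3, 3, 3, 3, 3.
Sum = 3 + 3 + 3 + 3 + 3 + 3 + 3 + 3 = 24.

24


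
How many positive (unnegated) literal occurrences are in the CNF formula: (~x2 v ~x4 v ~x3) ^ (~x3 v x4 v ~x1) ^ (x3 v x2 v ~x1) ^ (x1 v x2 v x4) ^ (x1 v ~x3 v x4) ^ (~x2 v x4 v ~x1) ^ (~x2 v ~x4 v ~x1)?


Scan each clause for unnegated literals.
Clause 1: 0 positive; Clause 2: 1 positive; Clause 3: 2 positive; Clause 4: 3 positive; Clause 5: 2 positive; Clause 6: 1 positive; Clause 7: 0 positive.
Total positive literal occurrences = 9.

9


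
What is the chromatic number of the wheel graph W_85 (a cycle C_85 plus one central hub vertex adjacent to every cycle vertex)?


W_85 consists of the cycle C_85 together with a hub vertex adjacent to every cycle vertex.
The cycle C_85 needs 3 colors (odd cycle -> 3).
The hub is adjacent to every cycle vertex, so it must receive a new color distinct from all of them.
Chromatic number = 3 + 1 = 4.

4


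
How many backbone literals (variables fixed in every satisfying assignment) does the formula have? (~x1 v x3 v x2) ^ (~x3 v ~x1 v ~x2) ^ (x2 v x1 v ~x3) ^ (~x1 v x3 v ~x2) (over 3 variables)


Find all satisfying assignments: 4 model(s).
Check which variables have the same value in every model.
No variable is fixed across all models.
Backbone size = 0.

0


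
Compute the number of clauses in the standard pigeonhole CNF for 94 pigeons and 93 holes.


The PHP encoding has two parts:
1) At-least-one-hole clauses: 94 (one per pigeon, each with 93 literals).
2) At-most-one-pigeon-per-hole clauses: 93 holes * C(94,2) = 93 * 4371 = 406503.
Total clauses = 94 + 406503 = 406597.

406597


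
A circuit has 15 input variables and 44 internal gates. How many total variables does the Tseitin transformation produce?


The Tseitin transformation introduces one auxiliary variable per gate.
Total variables = inputs + gates = 15 + 44 = 59.

59


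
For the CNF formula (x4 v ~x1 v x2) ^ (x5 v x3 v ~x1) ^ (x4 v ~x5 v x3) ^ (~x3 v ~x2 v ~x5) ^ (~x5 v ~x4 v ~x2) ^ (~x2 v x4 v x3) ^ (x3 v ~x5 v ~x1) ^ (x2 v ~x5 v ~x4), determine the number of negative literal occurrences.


Scan each clause for negated literals.
Clause 1: 1 negative; Clause 2: 1 negative; Clause 3: 1 negative; Clause 4: 3 negative; Clause 5: 3 negative; Clause 6: 1 negative; Clause 7: 2 negative; Clause 8: 2 negative.
Total negative literal occurrences = 14.

14


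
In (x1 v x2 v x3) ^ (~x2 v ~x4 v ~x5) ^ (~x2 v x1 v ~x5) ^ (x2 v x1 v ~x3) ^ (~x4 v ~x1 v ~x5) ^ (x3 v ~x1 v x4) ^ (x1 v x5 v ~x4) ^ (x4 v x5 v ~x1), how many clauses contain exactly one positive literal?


A definite clause has exactly one positive literal.
Clause 1: 3 positive -> not definite
Clause 2: 0 positive -> not definite
Clause 3: 1 positive -> definite
Clause 4: 2 positive -> not definite
Clause 5: 0 positive -> not definite
Clause 6: 2 positive -> not definite
Clause 7: 2 positive -> not definite
Clause 8: 2 positive -> not definite
Definite clause count = 1.

1


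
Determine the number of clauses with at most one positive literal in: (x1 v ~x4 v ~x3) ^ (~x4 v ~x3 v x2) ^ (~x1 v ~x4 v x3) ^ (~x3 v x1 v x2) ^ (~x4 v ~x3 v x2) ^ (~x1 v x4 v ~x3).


A Horn clause has at most one positive literal.
Clause 1: 1 positive lit(s) -> Horn
Clause 2: 1 positive lit(s) -> Horn
Clause 3: 1 positive lit(s) -> Horn
Clause 4: 2 positive lit(s) -> not Horn
Clause 5: 1 positive lit(s) -> Horn
Clause 6: 1 positive lit(s) -> Horn
Total Horn clauses = 5.

5


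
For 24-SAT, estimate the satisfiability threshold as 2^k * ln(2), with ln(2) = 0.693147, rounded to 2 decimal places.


Using the asymptotic formula: threshold ~ 2^k * ln(2).
2^24 = 16777216.
16777216 * 0.693147 = 11629076.94.

11629076.94


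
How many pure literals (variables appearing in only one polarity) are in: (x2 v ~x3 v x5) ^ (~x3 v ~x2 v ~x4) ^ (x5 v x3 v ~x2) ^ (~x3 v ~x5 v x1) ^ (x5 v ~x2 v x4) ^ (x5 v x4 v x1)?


A pure literal appears in only one polarity across all clauses.
Pure literals: x1 (positive only).
Count = 1.

1


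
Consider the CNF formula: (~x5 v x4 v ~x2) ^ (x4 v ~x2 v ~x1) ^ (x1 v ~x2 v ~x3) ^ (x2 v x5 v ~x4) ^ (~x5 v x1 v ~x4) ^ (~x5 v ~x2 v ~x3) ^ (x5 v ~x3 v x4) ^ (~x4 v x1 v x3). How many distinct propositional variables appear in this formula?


Identify each distinct variable in the formula.
Variables found: x1, x2, x3, x4, x5.
Total distinct variables = 5.

5


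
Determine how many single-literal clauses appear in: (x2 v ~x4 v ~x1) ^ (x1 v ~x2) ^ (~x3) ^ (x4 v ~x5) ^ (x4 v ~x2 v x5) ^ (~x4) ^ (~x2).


A unit clause contains exactly one literal.
Unit clauses found: (~x3), (~x4), (~x2).
Count = 3.

3


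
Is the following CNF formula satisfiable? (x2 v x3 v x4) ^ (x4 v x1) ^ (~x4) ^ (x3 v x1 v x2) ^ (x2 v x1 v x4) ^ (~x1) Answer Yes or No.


Check all 16 possible truth assignments.
Number of satisfying assignments found: 0.
The formula is unsatisfiable.

No


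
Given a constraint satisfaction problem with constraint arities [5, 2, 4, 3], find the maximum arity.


The arities are: 5, 2, 4, 3.
Scan for the maximum value.
Maximum arity = 5.

5


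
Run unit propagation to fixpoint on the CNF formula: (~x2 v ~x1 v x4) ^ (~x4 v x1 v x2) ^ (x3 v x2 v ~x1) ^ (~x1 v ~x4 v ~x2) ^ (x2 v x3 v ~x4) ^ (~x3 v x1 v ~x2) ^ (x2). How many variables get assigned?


Unit propagation repeatedly assigns the literal in any unit clause, then simplifies.
Assignments in order: x2 = T.
No further unit clauses remain.
Total variables assigned = 1.

1


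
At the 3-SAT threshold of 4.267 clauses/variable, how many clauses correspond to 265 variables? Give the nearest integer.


The 3-SAT phase transition occurs at approximately 4.267 clauses per variable.
m = 4.267 * 265 = 1130.755.
Rounded to nearest integer: 1131.

1131


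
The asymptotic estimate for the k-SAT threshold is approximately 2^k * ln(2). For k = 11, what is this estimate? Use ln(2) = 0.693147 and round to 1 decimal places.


Using the asymptotic formula: threshold ~ 2^k * ln(2).
2^11 = 2048.
2048 * 0.693147 = 1419.6.

1419.6


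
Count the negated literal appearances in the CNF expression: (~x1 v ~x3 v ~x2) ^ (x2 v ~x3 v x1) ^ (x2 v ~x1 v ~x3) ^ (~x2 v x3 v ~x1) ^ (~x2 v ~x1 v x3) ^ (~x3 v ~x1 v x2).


Scan each clause for negated literals.
Clause 1: 3 negative; Clause 2: 1 negative; Clause 3: 2 negative; Clause 4: 2 negative; Clause 5: 2 negative; Clause 6: 2 negative.
Total negative literal occurrences = 12.

12


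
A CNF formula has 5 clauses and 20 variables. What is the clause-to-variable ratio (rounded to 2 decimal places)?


Clause-to-variable ratio = clauses / variables.
5 / 20 = 0.25.

0.25


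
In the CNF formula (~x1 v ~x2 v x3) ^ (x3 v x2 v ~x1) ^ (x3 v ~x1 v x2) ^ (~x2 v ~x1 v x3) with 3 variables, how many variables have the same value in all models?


Find all satisfying assignments: 6 model(s).
Check which variables have the same value in every model.
No variable is fixed across all models.
Backbone size = 0.

0


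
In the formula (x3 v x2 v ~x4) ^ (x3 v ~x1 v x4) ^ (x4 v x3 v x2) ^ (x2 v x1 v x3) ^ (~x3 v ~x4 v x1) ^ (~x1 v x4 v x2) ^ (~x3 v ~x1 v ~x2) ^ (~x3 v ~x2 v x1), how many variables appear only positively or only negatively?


A pure literal appears in only one polarity across all clauses.
No pure literals found.
Count = 0.

0


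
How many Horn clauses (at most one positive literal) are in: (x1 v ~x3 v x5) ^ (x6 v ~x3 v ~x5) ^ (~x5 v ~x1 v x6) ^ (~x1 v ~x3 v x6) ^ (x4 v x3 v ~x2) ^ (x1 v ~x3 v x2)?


A Horn clause has at most one positive literal.
Clause 1: 2 positive lit(s) -> not Horn
Clause 2: 1 positive lit(s) -> Horn
Clause 3: 1 positive lit(s) -> Horn
Clause 4: 1 positive lit(s) -> Horn
Clause 5: 2 positive lit(s) -> not Horn
Clause 6: 2 positive lit(s) -> not Horn
Total Horn clauses = 3.

3


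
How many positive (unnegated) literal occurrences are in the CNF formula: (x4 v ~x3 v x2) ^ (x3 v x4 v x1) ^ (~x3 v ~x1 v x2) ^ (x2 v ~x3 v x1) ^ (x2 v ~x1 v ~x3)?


Scan each clause for unnegated literals.
Clause 1: 2 positive; Clause 2: 3 positive; Clause 3: 1 positive; Clause 4: 2 positive; Clause 5: 1 positive.
Total positive literal occurrences = 9.

9


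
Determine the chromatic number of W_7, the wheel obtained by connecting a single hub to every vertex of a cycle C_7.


W_7 consists of the cycle C_7 together with a hub vertex adjacent to every cycle vertex.
The cycle C_7 needs 3 colors (odd cycle -> 3).
The hub is adjacent to every cycle vertex, so it must receive a new color distinct from all of them.
Chromatic number = 3 + 1 = 4.

4


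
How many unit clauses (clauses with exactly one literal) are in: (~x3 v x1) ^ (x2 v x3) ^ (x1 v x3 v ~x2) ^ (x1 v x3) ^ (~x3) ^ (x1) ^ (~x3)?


A unit clause contains exactly one literal.
Unit clauses found: (~x3), (x1), (~x3).
Count = 3.

3


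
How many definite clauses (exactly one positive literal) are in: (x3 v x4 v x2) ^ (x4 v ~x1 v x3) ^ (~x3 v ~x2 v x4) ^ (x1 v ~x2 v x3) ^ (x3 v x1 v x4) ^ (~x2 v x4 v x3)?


A definite clause has exactly one positive literal.
Clause 1: 3 positive -> not definite
Clause 2: 2 positive -> not definite
Clause 3: 1 positive -> definite
Clause 4: 2 positive -> not definite
Clause 5: 3 positive -> not definite
Clause 6: 2 positive -> not definite
Definite clause count = 1.

1
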